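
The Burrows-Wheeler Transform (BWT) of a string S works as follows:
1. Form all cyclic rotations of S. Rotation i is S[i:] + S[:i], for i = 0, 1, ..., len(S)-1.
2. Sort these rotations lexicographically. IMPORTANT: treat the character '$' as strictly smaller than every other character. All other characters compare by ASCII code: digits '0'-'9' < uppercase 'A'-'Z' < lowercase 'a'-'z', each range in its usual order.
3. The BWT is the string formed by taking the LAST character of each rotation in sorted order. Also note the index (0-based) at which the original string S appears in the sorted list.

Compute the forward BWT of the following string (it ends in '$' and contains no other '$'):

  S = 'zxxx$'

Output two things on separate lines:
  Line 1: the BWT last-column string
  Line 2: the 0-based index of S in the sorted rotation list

All 5 rotations (rotation i = S[i:]+S[:i]):
  rot[0] = zxxx$
  rot[1] = xxx$z
  rot[2] = xx$zx
  rot[3] = x$zxx
  rot[4] = $zxxx
Sorted (with $ < everything):
  sorted[0] = $zxxx  (last char: 'x')
  sorted[1] = x$zxx  (last char: 'x')
  sorted[2] = xx$zx  (last char: 'x')
  sorted[3] = xxx$z  (last char: 'z')
  sorted[4] = zxxx$  (last char: '$')
Last column: xxxz$
Original string S is at sorted index 4

Answer: xxxz$
4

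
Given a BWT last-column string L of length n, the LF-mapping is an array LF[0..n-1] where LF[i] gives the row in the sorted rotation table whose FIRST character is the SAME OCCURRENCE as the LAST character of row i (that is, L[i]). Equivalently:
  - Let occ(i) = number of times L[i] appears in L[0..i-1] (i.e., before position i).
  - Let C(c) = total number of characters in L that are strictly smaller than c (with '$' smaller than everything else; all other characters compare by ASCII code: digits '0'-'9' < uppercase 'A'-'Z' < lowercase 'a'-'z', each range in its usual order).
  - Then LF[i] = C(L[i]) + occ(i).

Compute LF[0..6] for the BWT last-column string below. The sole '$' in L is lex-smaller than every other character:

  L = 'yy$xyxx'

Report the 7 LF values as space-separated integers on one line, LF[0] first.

Char counts: '$':1, 'x':3, 'y':3
C (first-col start): C('$')=0, C('x')=1, C('y')=4
L[0]='y': occ=0, LF[0]=C('y')+0=4+0=4
L[1]='y': occ=1, LF[1]=C('y')+1=4+1=5
L[2]='$': occ=0, LF[2]=C('$')+0=0+0=0
L[3]='x': occ=0, LF[3]=C('x')+0=1+0=1
L[4]='y': occ=2, LF[4]=C('y')+2=4+2=6
L[5]='x': occ=1, LF[5]=C('x')+1=1+1=2
L[6]='x': occ=2, LF[6]=C('x')+2=1+2=3

Answer: 4 5 0 1 6 2 3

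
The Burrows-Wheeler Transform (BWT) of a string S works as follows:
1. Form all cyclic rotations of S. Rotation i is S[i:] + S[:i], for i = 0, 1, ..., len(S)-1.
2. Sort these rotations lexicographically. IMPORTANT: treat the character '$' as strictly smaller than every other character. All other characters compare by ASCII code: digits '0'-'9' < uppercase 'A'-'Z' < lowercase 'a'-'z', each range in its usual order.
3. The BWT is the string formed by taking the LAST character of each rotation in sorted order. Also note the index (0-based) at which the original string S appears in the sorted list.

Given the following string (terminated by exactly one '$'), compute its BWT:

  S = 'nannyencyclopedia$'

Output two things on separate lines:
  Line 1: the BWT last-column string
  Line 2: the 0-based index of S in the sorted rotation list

All 18 rotations (rotation i = S[i:]+S[:i]):
  rot[0] = nannyencyclopedia$
  rot[1] = annyencyclopedia$n
  rot[2] = nnyencyclopedia$na
  rot[3] = nyencyclopedia$nan
  rot[4] = yencyclopedia$nann
  rot[5] = encyclopedia$nanny
  rot[6] = ncyclopedia$nannye
  rot[7] = cyclopedia$nannyen
  rot[8] = yclopedia$nannyenc
  rot[9] = clopedia$nannyency
  rot[10] = lopedia$nannyencyc
  rot[11] = opedia$nannyencycl
  rot[12] = pedia$nannyencyclo
  rot[13] = edia$nannyencyclop
  rot[14] = dia$nannyencyclope
  rot[15] = ia$nannyencycloped
  rot[16] = a$nannyencyclopedi
  rot[17] = $nannyencyclopedia
Sorted (with $ < everything):
  sorted[0] = $nannyencyclopedia  (last char: 'a')
  sorted[1] = a$nannyencyclopedi  (last char: 'i')
  sorted[2] = annyencyclopedia$n  (last char: 'n')
  sorted[3] = clopedia$nannyency  (last char: 'y')
  sorted[4] = cyclopedia$nannyen  (last char: 'n')
  sorted[5] = dia$nannyencyclope  (last char: 'e')
  sorted[6] = edia$nannyencyclop  (last char: 'p')
  sorted[7] = encyclopedia$nanny  (last char: 'y')
  sorted[8] = ia$nannyencycloped  (last char: 'd')
  sorted[9] = lopedia$nannyencyc  (last char: 'c')
  sorted[10] = nannyencyclopedia$  (last char: '$')
  sorted[11] = ncyclopedia$nannye  (last char: 'e')
  sorted[12] = nnyencyclopedia$na  (last char: 'a')
  sorted[13] = nyencyclopedia$nan  (last char: 'n')
  sorted[14] = opedia$nannyencycl  (last char: 'l')
  sorted[15] = pedia$nannyencyclo  (last char: 'o')
  sorted[16] = yclopedia$nannyenc  (last char: 'c')
  sorted[17] = yencyclopedia$nann  (last char: 'n')
Last column: ainynepydc$eanlocn
Original string S is at sorted index 10

Answer: ainynepydc$eanlocn
10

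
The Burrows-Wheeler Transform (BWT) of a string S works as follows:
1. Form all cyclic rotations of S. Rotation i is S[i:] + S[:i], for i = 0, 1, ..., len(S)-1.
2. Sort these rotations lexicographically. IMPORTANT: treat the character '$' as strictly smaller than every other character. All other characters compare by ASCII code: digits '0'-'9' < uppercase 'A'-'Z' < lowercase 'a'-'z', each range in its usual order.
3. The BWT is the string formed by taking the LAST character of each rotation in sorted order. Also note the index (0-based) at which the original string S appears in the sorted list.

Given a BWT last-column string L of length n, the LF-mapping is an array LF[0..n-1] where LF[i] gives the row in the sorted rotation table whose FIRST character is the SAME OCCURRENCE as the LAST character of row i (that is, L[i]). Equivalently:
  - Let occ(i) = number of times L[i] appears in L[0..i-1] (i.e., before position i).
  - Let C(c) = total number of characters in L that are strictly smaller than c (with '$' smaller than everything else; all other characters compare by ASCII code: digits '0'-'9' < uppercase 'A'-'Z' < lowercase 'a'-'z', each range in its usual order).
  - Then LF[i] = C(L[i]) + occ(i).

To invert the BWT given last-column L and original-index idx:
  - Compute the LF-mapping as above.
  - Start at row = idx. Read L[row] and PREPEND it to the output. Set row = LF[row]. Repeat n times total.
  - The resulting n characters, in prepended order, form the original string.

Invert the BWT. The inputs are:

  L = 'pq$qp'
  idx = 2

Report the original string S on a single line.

Answer: pqqp$

Derivation:
LF mapping: 1 3 0 4 2
Walk LF starting at row 2, prepending L[row]:
  step 1: row=2, L[2]='$', prepend. Next row=LF[2]=0
  step 2: row=0, L[0]='p', prepend. Next row=LF[0]=1
  step 3: row=1, L[1]='q', prepend. Next row=LF[1]=3
  step 4: row=3, L[3]='q', prepend. Next row=LF[3]=4
  step 5: row=4, L[4]='p', prepend. Next row=LF[4]=2
Reversed output: pqqp$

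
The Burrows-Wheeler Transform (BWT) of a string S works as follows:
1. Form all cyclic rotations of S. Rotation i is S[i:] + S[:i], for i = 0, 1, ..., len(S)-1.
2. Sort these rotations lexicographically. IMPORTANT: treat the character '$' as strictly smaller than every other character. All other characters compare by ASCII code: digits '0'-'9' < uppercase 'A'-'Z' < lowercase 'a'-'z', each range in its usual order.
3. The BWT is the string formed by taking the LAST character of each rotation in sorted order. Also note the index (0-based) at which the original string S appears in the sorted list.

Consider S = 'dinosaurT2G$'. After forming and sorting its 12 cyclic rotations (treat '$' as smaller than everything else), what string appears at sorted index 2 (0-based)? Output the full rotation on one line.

Answer: G$dinosaurT2

Derivation:
All 12 rotations (rotation i = S[i:]+S[:i]):
  rot[0] = dinosaurT2G$
  rot[1] = inosaurT2G$d
  rot[2] = nosaurT2G$di
  rot[3] = osaurT2G$din
  rot[4] = saurT2G$dino
  rot[5] = aurT2G$dinos
  rot[6] = urT2G$dinosa
  rot[7] = rT2G$dinosau
  rot[8] = T2G$dinosaur
  rot[9] = 2G$dinosaurT
  rot[10] = G$dinosaurT2
  rot[11] = $dinosaurT2G
Sorted (with $ < everything):
  sorted[0] = $dinosaurT2G
  sorted[1] = 2G$dinosaurT
  sorted[2] = G$dinosaurT2
  sorted[3] = T2G$dinosaur
  sorted[4] = aurT2G$dinos
  sorted[5] = dinosaurT2G$
  sorted[6] = inosaurT2G$d
  sorted[7] = nosaurT2G$di
  sorted[8] = osaurT2G$din
  sorted[9] = rT2G$dinosau
  sorted[10] = saurT2G$dino
  sorted[11] = urT2G$dinosa
sorted[2] = G$dinosaurT2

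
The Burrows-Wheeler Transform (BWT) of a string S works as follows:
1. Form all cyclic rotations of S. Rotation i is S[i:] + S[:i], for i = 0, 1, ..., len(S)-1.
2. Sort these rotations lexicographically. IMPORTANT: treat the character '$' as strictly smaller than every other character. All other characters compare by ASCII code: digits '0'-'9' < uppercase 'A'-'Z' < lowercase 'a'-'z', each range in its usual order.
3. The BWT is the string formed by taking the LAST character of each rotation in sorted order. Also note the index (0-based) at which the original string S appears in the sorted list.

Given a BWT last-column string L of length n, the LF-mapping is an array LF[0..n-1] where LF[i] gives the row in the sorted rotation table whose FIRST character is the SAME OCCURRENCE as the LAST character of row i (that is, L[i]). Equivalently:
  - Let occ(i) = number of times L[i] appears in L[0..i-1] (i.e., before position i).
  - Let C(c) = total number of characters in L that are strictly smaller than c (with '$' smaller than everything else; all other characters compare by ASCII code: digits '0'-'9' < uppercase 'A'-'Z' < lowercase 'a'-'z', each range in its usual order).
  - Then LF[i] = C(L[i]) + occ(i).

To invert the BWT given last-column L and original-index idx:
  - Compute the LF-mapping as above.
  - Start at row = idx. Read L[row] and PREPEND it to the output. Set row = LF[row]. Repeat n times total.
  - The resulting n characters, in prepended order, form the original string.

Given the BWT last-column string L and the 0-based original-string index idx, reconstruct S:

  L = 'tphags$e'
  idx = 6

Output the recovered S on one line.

Answer: spaghet$

Derivation:
LF mapping: 7 5 4 1 3 6 0 2
Walk LF starting at row 6, prepending L[row]:
  step 1: row=6, L[6]='$', prepend. Next row=LF[6]=0
  step 2: row=0, L[0]='t', prepend. Next row=LF[0]=7
  step 3: row=7, L[7]='e', prepend. Next row=LF[7]=2
  step 4: row=2, L[2]='h', prepend. Next row=LF[2]=4
  step 5: row=4, L[4]='g', prepend. Next row=LF[4]=3
  step 6: row=3, L[3]='a', prepend. Next row=LF[3]=1
  step 7: row=1, L[1]='p', prepend. Next row=LF[1]=5
  step 8: row=5, L[5]='s', prepend. Next row=LF[5]=6
Reversed output: spaghet$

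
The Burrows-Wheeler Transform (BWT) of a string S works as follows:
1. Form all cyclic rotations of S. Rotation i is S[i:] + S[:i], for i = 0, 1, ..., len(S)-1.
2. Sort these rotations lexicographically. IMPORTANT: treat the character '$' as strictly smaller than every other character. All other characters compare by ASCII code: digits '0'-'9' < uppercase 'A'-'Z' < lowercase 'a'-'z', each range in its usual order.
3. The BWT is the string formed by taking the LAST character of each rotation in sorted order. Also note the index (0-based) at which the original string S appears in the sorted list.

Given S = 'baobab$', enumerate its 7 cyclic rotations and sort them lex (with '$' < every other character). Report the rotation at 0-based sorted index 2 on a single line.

Answer: aobab$b

Derivation:
All 7 rotations (rotation i = S[i:]+S[:i]):
  rot[0] = baobab$
  rot[1] = aobab$b
  rot[2] = obab$ba
  rot[3] = bab$bao
  rot[4] = ab$baob
  rot[5] = b$baoba
  rot[6] = $baobab
Sorted (with $ < everything):
  sorted[0] = $baobab
  sorted[1] = ab$baob
  sorted[2] = aobab$b
  sorted[3] = b$baoba
  sorted[4] = bab$bao
  sorted[5] = baobab$
  sorted[6] = obab$ba
sorted[2] = aobab$b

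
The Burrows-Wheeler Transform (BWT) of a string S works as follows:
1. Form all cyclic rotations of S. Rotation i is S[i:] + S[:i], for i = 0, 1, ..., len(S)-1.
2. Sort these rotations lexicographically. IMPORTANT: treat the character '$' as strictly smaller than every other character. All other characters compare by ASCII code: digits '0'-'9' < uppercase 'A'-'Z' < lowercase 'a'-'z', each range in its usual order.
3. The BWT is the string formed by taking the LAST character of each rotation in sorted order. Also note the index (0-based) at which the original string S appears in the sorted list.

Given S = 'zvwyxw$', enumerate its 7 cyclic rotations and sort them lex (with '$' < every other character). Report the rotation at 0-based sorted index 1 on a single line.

All 7 rotations (rotation i = S[i:]+S[:i]):
  rot[0] = zvwyxw$
  rot[1] = vwyxw$z
  rot[2] = wyxw$zv
  rot[3] = yxw$zvw
  rot[4] = xw$zvwy
  rot[5] = w$zvwyx
  rot[6] = $zvwyxw
Sorted (with $ < everything):
  sorted[0] = $zvwyxw
  sorted[1] = vwyxw$z
  sorted[2] = w$zvwyx
  sorted[3] = wyxw$zv
  sorted[4] = xw$zvwy
  sorted[5] = yxw$zvw
  sorted[6] = zvwyxw$
sorted[1] = vwyxw$z

Answer: vwyxw$z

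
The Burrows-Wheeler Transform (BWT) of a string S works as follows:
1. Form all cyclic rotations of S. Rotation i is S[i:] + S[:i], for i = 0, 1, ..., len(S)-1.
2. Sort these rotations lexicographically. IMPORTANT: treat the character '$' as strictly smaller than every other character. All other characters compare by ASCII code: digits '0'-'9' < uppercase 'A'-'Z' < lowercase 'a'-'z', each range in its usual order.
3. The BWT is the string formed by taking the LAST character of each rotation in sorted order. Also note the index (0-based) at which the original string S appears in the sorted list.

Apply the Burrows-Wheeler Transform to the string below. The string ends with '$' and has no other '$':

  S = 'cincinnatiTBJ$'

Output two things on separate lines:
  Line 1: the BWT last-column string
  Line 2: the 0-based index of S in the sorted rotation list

Answer: JTBin$ntccniia
5

Derivation:
All 14 rotations (rotation i = S[i:]+S[:i]):
  rot[0] = cincinnatiTBJ$
  rot[1] = incinnatiTBJ$c
  rot[2] = ncinnatiTBJ$ci
  rot[3] = cinnatiTBJ$cin
  rot[4] = innatiTBJ$cinc
  rot[5] = nnatiTBJ$cinci
  rot[6] = natiTBJ$cincin
  rot[7] = atiTBJ$cincinn
  rot[8] = tiTBJ$cincinna
  rot[9] = iTBJ$cincinnat
  rot[10] = TBJ$cincinnati
  rot[11] = BJ$cincinnatiT
  rot[12] = J$cincinnatiTB
  rot[13] = $cincinnatiTBJ
Sorted (with $ < everything):
  sorted[0] = $cincinnatiTBJ  (last char: 'J')
  sorted[1] = BJ$cincinnatiT  (last char: 'T')
  sorted[2] = J$cincinnatiTB  (last char: 'B')
  sorted[3] = TBJ$cincinnati  (last char: 'i')
  sorted[4] = atiTBJ$cincinn  (last char: 'n')
  sorted[5] = cincinnatiTBJ$  (last char: '$')
  sorted[6] = cinnatiTBJ$cin  (last char: 'n')
  sorted[7] = iTBJ$cincinnat  (last char: 't')
  sorted[8] = incinnatiTBJ$c  (last char: 'c')
  sorted[9] = innatiTBJ$cinc  (last char: 'c')
  sorted[10] = natiTBJ$cincin  (last char: 'n')
  sorted[11] = ncinnatiTBJ$ci  (last char: 'i')
  sorted[12] = nnatiTBJ$cinci  (last char: 'i')
  sorted[13] = tiTBJ$cincinna  (last char: 'a')
Last column: JTBin$ntccniia
Original string S is at sorted index 5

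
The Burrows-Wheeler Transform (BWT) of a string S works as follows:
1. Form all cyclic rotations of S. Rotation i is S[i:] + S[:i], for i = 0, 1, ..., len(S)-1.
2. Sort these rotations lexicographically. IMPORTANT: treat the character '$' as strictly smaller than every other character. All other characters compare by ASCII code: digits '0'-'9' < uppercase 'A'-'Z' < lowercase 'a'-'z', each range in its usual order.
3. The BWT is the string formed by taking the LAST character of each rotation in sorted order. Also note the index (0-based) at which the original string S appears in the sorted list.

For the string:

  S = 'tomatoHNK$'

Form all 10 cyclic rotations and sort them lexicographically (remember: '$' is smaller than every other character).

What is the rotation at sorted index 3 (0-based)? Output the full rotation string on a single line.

All 10 rotations (rotation i = S[i:]+S[:i]):
  rot[0] = tomatoHNK$
  rot[1] = omatoHNK$t
  rot[2] = matoHNK$to
  rot[3] = atoHNK$tom
  rot[4] = toHNK$toma
  rot[5] = oHNK$tomat
  rot[6] = HNK$tomato
  rot[7] = NK$tomatoH
  rot[8] = K$tomatoHN
  rot[9] = $tomatoHNK
Sorted (with $ < everything):
  sorted[0] = $tomatoHNK
  sorted[1] = HNK$tomato
  sorted[2] = K$tomatoHN
  sorted[3] = NK$tomatoH
  sorted[4] = atoHNK$tom
  sorted[5] = matoHNK$to
  sorted[6] = oHNK$tomat
  sorted[7] = omatoHNK$t
  sorted[8] = toHNK$toma
  sorted[9] = tomatoHNK$
sorted[3] = NK$tomatoH

Answer: NK$tomatoH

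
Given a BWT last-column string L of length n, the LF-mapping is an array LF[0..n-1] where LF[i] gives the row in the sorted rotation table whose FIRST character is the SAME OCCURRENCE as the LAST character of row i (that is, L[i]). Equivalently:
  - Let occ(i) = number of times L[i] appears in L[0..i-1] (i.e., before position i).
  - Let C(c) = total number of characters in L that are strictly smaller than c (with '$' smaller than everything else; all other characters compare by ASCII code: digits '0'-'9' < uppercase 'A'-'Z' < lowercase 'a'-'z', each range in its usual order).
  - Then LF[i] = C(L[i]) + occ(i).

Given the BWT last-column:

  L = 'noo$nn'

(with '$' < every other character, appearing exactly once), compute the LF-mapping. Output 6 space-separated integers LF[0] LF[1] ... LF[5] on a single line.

Char counts: '$':1, 'n':3, 'o':2
C (first-col start): C('$')=0, C('n')=1, C('o')=4
L[0]='n': occ=0, LF[0]=C('n')+0=1+0=1
L[1]='o': occ=0, LF[1]=C('o')+0=4+0=4
L[2]='o': occ=1, LF[2]=C('o')+1=4+1=5
L[3]='$': occ=0, LF[3]=C('$')+0=0+0=0
L[4]='n': occ=1, LF[4]=C('n')+1=1+1=2
L[5]='n': occ=2, LF[5]=C('n')+2=1+2=3

Answer: 1 4 5 0 2 3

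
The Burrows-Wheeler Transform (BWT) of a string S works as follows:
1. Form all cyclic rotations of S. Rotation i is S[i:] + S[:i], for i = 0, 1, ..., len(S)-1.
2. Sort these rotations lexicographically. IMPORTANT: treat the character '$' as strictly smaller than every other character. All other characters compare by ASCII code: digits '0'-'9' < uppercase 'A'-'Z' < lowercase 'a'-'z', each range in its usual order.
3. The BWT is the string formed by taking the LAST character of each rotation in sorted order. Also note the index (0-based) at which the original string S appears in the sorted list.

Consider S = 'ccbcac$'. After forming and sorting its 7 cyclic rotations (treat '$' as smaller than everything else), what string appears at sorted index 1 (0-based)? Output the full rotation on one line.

Answer: ac$ccbc

Derivation:
All 7 rotations (rotation i = S[i:]+S[:i]):
  rot[0] = ccbcac$
  rot[1] = cbcac$c
  rot[2] = bcac$cc
  rot[3] = cac$ccb
  rot[4] = ac$ccbc
  rot[5] = c$ccbca
  rot[6] = $ccbcac
Sorted (with $ < everything):
  sorted[0] = $ccbcac
  sorted[1] = ac$ccbc
  sorted[2] = bcac$cc
  sorted[3] = c$ccbca
  sorted[4] = cac$ccb
  sorted[5] = cbcac$c
  sorted[6] = ccbcac$
sorted[1] = ac$ccbc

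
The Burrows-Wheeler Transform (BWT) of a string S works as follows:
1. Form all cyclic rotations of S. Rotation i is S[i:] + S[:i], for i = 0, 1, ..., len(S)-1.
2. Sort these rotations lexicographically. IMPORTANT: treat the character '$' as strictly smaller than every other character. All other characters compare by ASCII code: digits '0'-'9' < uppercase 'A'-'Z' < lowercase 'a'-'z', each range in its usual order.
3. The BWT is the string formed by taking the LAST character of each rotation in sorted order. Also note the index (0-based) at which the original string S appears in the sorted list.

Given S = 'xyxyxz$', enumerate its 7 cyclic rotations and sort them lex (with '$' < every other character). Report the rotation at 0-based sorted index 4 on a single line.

Answer: yxyxz$x

Derivation:
All 7 rotations (rotation i = S[i:]+S[:i]):
  rot[0] = xyxyxz$
  rot[1] = yxyxz$x
  rot[2] = xyxz$xy
  rot[3] = yxz$xyx
  rot[4] = xz$xyxy
  rot[5] = z$xyxyx
  rot[6] = $xyxyxz
Sorted (with $ < everything):
  sorted[0] = $xyxyxz
  sorted[1] = xyxyxz$
  sorted[2] = xyxz$xy
  sorted[3] = xz$xyxy
  sorted[4] = yxyxz$x
  sorted[5] = yxz$xyx
  sorted[6] = z$xyxyx
sorted[4] = yxyxz$x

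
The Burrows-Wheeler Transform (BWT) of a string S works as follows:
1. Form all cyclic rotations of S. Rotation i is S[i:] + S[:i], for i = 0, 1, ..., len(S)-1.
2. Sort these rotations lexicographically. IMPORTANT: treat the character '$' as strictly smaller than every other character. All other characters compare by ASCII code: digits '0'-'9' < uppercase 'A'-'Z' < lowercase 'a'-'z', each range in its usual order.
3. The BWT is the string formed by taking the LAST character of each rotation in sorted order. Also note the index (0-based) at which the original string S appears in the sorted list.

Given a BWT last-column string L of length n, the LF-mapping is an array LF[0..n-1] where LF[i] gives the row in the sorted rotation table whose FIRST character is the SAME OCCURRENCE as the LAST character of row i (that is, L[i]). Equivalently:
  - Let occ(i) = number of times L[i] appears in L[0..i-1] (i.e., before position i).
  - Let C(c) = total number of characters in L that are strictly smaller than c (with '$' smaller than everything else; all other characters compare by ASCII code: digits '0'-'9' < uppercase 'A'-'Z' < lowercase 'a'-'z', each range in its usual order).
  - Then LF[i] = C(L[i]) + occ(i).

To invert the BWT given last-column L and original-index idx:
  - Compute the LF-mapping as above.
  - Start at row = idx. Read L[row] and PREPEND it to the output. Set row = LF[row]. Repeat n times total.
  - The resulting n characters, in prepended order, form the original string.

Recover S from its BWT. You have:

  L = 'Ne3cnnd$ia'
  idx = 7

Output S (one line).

LF mapping: 2 6 1 4 8 9 5 0 7 3
Walk LF starting at row 7, prepending L[row]:
  step 1: row=7, L[7]='$', prepend. Next row=LF[7]=0
  step 2: row=0, L[0]='N', prepend. Next row=LF[0]=2
  step 3: row=2, L[2]='3', prepend. Next row=LF[2]=1
  step 4: row=1, L[1]='e', prepend. Next row=LF[1]=6
  step 5: row=6, L[6]='d', prepend. Next row=LF[6]=5
  step 6: row=5, L[5]='n', prepend. Next row=LF[5]=9
  step 7: row=9, L[9]='a', prepend. Next row=LF[9]=3
  step 8: row=3, L[3]='c', prepend. Next row=LF[3]=4
  step 9: row=4, L[4]='n', prepend. Next row=LF[4]=8
  step 10: row=8, L[8]='i', prepend. Next row=LF[8]=7
Reversed output: incande3N$

Answer: incande3N$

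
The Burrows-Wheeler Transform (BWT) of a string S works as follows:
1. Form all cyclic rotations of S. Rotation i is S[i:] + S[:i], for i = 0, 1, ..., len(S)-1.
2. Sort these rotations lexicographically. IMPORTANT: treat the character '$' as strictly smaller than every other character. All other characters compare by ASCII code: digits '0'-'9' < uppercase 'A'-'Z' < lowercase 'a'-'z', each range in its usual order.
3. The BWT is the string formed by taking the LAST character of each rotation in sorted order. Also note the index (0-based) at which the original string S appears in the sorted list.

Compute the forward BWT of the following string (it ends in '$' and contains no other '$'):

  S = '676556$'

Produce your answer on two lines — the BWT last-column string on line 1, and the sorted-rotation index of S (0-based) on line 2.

Answer: 66557$6
5

Derivation:
All 7 rotations (rotation i = S[i:]+S[:i]):
  rot[0] = 676556$
  rot[1] = 76556$6
  rot[2] = 6556$67
  rot[3] = 556$676
  rot[4] = 56$6765
  rot[5] = 6$67655
  rot[6] = $676556
Sorted (with $ < everything):
  sorted[0] = $676556  (last char: '6')
  sorted[1] = 556$676  (last char: '6')
  sorted[2] = 56$6765  (last char: '5')
  sorted[3] = 6$67655  (last char: '5')
  sorted[4] = 6556$67  (last char: '7')
  sorted[5] = 676556$  (last char: '$')
  sorted[6] = 76556$6  (last char: '6')
Last column: 66557$6
Original string S is at sorted index 5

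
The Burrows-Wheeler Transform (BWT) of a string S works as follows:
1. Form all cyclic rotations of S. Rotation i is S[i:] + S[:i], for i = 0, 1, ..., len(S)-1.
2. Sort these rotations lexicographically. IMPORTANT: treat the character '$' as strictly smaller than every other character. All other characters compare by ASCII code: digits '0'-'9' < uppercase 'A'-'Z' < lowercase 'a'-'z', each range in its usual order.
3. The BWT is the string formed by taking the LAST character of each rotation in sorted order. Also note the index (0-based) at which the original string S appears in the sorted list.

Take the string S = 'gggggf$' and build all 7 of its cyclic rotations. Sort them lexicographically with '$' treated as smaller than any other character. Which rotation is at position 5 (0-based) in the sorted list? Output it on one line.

All 7 rotations (rotation i = S[i:]+S[:i]):
  rot[0] = gggggf$
  rot[1] = ggggf$g
  rot[2] = gggf$gg
  rot[3] = ggf$ggg
  rot[4] = gf$gggg
  rot[5] = f$ggggg
  rot[6] = $gggggf
Sorted (with $ < everything):
  sorted[0] = $gggggf
  sorted[1] = f$ggggg
  sorted[2] = gf$gggg
  sorted[3] = ggf$ggg
  sorted[4] = gggf$gg
  sorted[5] = ggggf$g
  sorted[6] = gggggf$
sorted[5] = ggggf$g

Answer: ggggf$g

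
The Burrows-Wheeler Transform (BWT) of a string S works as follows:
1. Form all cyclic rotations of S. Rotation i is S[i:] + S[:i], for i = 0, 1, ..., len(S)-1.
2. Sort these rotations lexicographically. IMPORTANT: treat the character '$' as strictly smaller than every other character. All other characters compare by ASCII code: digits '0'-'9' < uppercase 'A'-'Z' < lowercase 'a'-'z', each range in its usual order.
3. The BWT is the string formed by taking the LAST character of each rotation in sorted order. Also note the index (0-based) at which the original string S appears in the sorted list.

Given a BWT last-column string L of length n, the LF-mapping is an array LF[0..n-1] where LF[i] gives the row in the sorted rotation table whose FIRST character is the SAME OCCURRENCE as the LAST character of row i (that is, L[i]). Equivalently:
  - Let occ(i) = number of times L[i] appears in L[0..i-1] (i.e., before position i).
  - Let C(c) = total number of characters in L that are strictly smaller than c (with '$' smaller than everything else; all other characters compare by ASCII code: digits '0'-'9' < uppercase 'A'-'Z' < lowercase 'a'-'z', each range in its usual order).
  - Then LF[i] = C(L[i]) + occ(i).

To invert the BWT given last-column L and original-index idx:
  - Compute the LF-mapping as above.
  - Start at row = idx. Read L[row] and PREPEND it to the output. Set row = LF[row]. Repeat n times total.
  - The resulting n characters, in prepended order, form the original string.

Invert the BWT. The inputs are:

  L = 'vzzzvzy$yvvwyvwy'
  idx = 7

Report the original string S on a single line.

LF mapping: 1 12 13 14 2 15 8 0 9 3 4 6 10 5 7 11
Walk LF starting at row 7, prepending L[row]:
  step 1: row=7, L[7]='$', prepend. Next row=LF[7]=0
  step 2: row=0, L[0]='v', prepend. Next row=LF[0]=1
  step 3: row=1, L[1]='z', prepend. Next row=LF[1]=12
  step 4: row=12, L[12]='y', prepend. Next row=LF[12]=10
  step 5: row=10, L[10]='v', prepend. Next row=LF[10]=4
  step 6: row=4, L[4]='v', prepend. Next row=LF[4]=2
  step 7: row=2, L[2]='z', prepend. Next row=LF[2]=13
  step 8: row=13, L[13]='v', prepend. Next row=LF[13]=5
  step 9: row=5, L[5]='z', prepend. Next row=LF[5]=15
  step 10: row=15, L[15]='y', prepend. Next row=LF[15]=11
  step 11: row=11, L[11]='w', prepend. Next row=LF[11]=6
  step 12: row=6, L[6]='y', prepend. Next row=LF[6]=8
  step 13: row=8, L[8]='y', prepend. Next row=LF[8]=9
  step 14: row=9, L[9]='v', prepend. Next row=LF[9]=3
  step 15: row=3, L[3]='z', prepend. Next row=LF[3]=14
  step 16: row=14, L[14]='w', prepend. Next row=LF[14]=7
Reversed output: wzvyywyzvzvvyzv$

Answer: wzvyywyzvzvvyzv$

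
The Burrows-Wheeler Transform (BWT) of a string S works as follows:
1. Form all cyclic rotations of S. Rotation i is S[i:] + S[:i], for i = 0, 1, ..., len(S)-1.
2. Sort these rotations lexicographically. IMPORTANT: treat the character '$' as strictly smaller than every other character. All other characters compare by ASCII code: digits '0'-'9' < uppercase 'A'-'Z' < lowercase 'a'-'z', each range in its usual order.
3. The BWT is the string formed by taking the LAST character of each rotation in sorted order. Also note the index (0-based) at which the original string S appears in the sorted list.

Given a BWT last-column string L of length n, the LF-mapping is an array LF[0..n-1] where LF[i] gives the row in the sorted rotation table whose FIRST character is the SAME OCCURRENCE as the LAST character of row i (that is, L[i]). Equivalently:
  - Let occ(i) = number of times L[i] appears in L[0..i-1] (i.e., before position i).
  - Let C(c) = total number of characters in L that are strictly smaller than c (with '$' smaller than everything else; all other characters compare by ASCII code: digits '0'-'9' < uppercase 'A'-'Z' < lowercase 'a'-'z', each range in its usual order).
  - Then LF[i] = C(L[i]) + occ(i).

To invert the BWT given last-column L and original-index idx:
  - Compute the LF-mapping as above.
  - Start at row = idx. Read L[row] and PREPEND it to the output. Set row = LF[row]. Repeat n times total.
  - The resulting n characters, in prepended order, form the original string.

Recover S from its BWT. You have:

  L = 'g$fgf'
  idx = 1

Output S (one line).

LF mapping: 3 0 1 4 2
Walk LF starting at row 1, prepending L[row]:
  step 1: row=1, L[1]='$', prepend. Next row=LF[1]=0
  step 2: row=0, L[0]='g', prepend. Next row=LF[0]=3
  step 3: row=3, L[3]='g', prepend. Next row=LF[3]=4
  step 4: row=4, L[4]='f', prepend. Next row=LF[4]=2
  step 5: row=2, L[2]='f', prepend. Next row=LF[2]=1
Reversed output: ffgg$

Answer: ffgg$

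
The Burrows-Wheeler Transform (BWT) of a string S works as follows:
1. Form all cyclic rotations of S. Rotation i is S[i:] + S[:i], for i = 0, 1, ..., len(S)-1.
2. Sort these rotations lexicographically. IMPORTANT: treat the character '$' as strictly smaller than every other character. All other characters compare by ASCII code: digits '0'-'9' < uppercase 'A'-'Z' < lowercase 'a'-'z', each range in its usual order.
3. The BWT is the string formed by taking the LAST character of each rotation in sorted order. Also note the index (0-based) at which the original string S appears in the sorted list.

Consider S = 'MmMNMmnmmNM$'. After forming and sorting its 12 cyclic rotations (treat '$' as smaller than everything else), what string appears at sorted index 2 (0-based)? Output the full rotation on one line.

Answer: MNMmnmmNM$Mm

Derivation:
All 12 rotations (rotation i = S[i:]+S[:i]):
  rot[0] = MmMNMmnmmNM$
  rot[1] = mMNMmnmmNM$M
  rot[2] = MNMmnmmNM$Mm
  rot[3] = NMmnmmNM$MmM
  rot[4] = MmnmmNM$MmMN
  rot[5] = mnmmNM$MmMNM
  rot[6] = nmmNM$MmMNMm
  rot[7] = mmNM$MmMNMmn
  rot[8] = mNM$MmMNMmnm
  rot[9] = NM$MmMNMmnmm
  rot[10] = M$MmMNMmnmmN
  rot[11] = $MmMNMmnmmNM
Sorted (with $ < everything):
  sorted[0] = $MmMNMmnmmNM
  sorted[1] = M$MmMNMmnmmN
  sorted[2] = MNMmnmmNM$Mm
  sorted[3] = MmMNMmnmmNM$
  sorted[4] = MmnmmNM$MmMN
  sorted[5] = NM$MmMNMmnmm
  sorted[6] = NMmnmmNM$MmM
  sorted[7] = mMNMmnmmNM$M
  sorted[8] = mNM$MmMNMmnm
  sorted[9] = mmNM$MmMNMmn
  sorted[10] = mnmmNM$MmMNM
  sorted[11] = nmmNM$MmMNMm
sorted[2] = MNMmnmmNM$Mm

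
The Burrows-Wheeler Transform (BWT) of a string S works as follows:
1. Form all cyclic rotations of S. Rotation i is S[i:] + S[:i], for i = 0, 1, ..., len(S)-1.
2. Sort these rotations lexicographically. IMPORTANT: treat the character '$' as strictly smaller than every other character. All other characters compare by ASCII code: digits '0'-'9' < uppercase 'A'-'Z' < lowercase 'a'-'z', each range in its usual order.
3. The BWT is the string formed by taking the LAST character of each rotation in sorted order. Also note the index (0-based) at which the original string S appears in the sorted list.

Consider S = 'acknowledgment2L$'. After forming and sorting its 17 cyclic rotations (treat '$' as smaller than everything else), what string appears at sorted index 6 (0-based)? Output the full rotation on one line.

Answer: edgment2L$acknowl

Derivation:
All 17 rotations (rotation i = S[i:]+S[:i]):
  rot[0] = acknowledgment2L$
  rot[1] = cknowledgment2L$a
  rot[2] = knowledgment2L$ac
  rot[3] = nowledgment2L$ack
  rot[4] = owledgment2L$ackn
  rot[5] = wledgment2L$ackno
  rot[6] = ledgment2L$acknow
  rot[7] = edgment2L$acknowl
  rot[8] = dgment2L$acknowle
  rot[9] = gment2L$acknowled
  rot[10] = ment2L$acknowledg
  rot[11] = ent2L$acknowledgm
  rot[12] = nt2L$acknowledgme
  rot[13] = t2L$acknowledgmen
  rot[14] = 2L$acknowledgment
  rot[15] = L$acknowledgment2
  rot[16] = $acknowledgment2L
Sorted (with $ < everything):
  sorted[0] = $acknowledgment2L
  sorted[1] = 2L$acknowledgment
  sorted[2] = L$acknowledgment2
  sorted[3] = acknowledgment2L$
  sorted[4] = cknowledgment2L$a
  sorted[5] = dgment2L$acknowle
  sorted[6] = edgment2L$acknowl
  sorted[7] = ent2L$acknowledgm
  sorted[8] = gment2L$acknowled
  sorted[9] = knowledgment2L$ac
  sorted[10] = ledgment2L$acknow
  sorted[11] = ment2L$acknowledg
  sorted[12] = nowledgment2L$ack
  sorted[13] = nt2L$acknowledgme
  sorted[14] = owledgment2L$ackn
  sorted[15] = t2L$acknowledgmen
  sorted[16] = wledgment2L$ackno
sorted[6] = edgment2L$acknowl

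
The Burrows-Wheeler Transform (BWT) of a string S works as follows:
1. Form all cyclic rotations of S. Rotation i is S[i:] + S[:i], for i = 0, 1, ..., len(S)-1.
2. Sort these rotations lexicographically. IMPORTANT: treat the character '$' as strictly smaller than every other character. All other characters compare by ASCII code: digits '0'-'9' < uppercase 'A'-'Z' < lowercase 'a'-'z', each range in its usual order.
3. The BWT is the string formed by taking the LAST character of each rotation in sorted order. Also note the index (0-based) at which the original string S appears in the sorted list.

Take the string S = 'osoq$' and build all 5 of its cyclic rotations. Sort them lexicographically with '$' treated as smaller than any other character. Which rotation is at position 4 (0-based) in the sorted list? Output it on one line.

Answer: soq$o

Derivation:
All 5 rotations (rotation i = S[i:]+S[:i]):
  rot[0] = osoq$
  rot[1] = soq$o
  rot[2] = oq$os
  rot[3] = q$oso
  rot[4] = $osoq
Sorted (with $ < everything):
  sorted[0] = $osoq
  sorted[1] = oq$os
  sorted[2] = osoq$
  sorted[3] = q$oso
  sorted[4] = soq$o
sorted[4] = soq$o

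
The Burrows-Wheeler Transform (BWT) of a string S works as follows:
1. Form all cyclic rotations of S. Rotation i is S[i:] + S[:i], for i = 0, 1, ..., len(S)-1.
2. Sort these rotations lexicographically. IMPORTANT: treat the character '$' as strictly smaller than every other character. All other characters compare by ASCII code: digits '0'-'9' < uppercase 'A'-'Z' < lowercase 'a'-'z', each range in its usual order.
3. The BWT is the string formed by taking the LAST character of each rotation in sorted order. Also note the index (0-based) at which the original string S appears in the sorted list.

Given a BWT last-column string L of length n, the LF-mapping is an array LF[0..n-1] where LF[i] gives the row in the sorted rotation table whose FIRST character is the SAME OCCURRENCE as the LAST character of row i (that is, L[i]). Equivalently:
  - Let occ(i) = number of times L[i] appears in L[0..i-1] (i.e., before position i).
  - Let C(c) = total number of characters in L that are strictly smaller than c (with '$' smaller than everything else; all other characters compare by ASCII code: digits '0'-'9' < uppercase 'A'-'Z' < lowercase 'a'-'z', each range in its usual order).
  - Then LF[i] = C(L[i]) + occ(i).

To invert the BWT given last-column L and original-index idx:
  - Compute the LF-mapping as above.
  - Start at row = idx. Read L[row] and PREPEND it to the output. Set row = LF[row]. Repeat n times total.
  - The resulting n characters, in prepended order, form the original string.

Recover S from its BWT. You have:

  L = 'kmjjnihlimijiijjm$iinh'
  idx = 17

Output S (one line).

LF mapping: 15 17 10 11 20 3 1 16 4 18 5 12 6 7 13 14 19 0 8 9 21 2
Walk LF starting at row 17, prepending L[row]:
  step 1: row=17, L[17]='$', prepend. Next row=LF[17]=0
  step 2: row=0, L[0]='k', prepend. Next row=LF[0]=15
  step 3: row=15, L[15]='j', prepend. Next row=LF[15]=14
  step 4: row=14, L[14]='j', prepend. Next row=LF[14]=13
  step 5: row=13, L[13]='i', prepend. Next row=LF[13]=7
  step 6: row=7, L[7]='l', prepend. Next row=LF[7]=16
  step 7: row=16, L[16]='m', prepend. Next row=LF[16]=19
  step 8: row=19, L[19]='i', prepend. Next row=LF[19]=9
  step 9: row=9, L[9]='m', prepend. Next row=LF[9]=18
  step 10: row=18, L[18]='i', prepend. Next row=LF[18]=8
  step 11: row=8, L[8]='i', prepend. Next row=LF[8]=4
  step 12: row=4, L[4]='n', prepend. Next row=LF[4]=20
  step 13: row=20, L[20]='n', prepend. Next row=LF[20]=21
  step 14: row=21, L[21]='h', prepend. Next row=LF[21]=2
  step 15: row=2, L[2]='j', prepend. Next row=LF[2]=10
  step 16: row=10, L[10]='i', prepend. Next row=LF[10]=5
  step 17: row=5, L[5]='i', prepend. Next row=LF[5]=3
  step 18: row=3, L[3]='j', prepend. Next row=LF[3]=11
  step 19: row=11, L[11]='j', prepend. Next row=LF[11]=12
  step 20: row=12, L[12]='i', prepend. Next row=LF[12]=6
  step 21: row=6, L[6]='h', prepend. Next row=LF[6]=1
  step 22: row=1, L[1]='m', prepend. Next row=LF[1]=17
Reversed output: mhijjiijhnniimimlijjk$

Answer: mhijjiijhnniimimlijjk$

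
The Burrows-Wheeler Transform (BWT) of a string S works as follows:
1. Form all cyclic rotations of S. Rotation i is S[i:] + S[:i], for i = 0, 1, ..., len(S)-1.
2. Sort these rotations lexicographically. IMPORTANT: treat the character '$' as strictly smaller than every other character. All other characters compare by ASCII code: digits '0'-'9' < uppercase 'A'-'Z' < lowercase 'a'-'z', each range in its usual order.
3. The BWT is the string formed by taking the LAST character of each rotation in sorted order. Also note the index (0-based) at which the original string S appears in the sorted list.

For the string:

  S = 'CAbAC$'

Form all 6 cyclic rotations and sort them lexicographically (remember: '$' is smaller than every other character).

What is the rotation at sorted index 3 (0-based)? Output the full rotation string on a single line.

Answer: C$CAbA

Derivation:
All 6 rotations (rotation i = S[i:]+S[:i]):
  rot[0] = CAbAC$
  rot[1] = AbAC$C
  rot[2] = bAC$CA
  rot[3] = AC$CAb
  rot[4] = C$CAbA
  rot[5] = $CAbAC
Sorted (with $ < everything):
  sorted[0] = $CAbAC
  sorted[1] = AC$CAb
  sorted[2] = AbAC$C
  sorted[3] = C$CAbA
  sorted[4] = CAbAC$
  sorted[5] = bAC$CA
sorted[3] = C$CAbA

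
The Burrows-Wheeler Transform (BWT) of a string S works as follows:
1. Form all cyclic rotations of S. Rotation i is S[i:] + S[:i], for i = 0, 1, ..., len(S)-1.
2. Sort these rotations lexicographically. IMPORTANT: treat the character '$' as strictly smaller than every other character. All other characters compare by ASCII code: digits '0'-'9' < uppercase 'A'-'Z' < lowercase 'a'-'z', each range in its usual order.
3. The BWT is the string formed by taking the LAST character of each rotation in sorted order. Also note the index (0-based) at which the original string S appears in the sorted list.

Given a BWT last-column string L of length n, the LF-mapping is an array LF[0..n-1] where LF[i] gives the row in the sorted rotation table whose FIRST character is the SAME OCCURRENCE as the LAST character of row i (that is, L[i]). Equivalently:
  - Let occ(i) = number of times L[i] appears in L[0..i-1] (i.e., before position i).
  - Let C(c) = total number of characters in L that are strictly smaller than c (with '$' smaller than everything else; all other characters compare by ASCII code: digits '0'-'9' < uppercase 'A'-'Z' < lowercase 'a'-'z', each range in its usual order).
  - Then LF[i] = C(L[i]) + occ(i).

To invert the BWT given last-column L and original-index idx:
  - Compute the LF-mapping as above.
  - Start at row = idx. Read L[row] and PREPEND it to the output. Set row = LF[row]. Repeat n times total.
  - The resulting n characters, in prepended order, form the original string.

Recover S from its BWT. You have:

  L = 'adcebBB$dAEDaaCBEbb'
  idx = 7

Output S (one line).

Answer: EabBcBCbeBDabdEdAa$

Derivation:
LF mapping: 9 16 15 18 12 2 3 0 17 1 7 6 10 11 5 4 8 13 14
Walk LF starting at row 7, prepending L[row]:
  step 1: row=7, L[7]='$', prepend. Next row=LF[7]=0
  step 2: row=0, L[0]='a', prepend. Next row=LF[0]=9
  step 3: row=9, L[9]='A', prepend. Next row=LF[9]=1
  step 4: row=1, L[1]='d', prepend. Next row=LF[1]=16
  step 5: row=16, L[16]='E', prepend. Next row=LF[16]=8
  step 6: row=8, L[8]='d', prepend. Next row=LF[8]=17
  step 7: row=17, L[17]='b', prepend. Next row=LF[17]=13
  step 8: row=13, L[13]='a', prepend. Next row=LF[13]=11
  step 9: row=11, L[11]='D', prepend. Next row=LF[11]=6
  step 10: row=6, L[6]='B', prepend. Next row=LF[6]=3
  step 11: row=3, L[3]='e', prepend. Next row=LF[3]=18
  step 12: row=18, L[18]='b', prepend. Next row=LF[18]=14
  step 13: row=14, L[14]='C', prepend. Next row=LF[14]=5
  step 14: row=5, L[5]='B', prepend. Next row=LF[5]=2
  step 15: row=2, L[2]='c', prepend. Next row=LF[2]=15
  step 16: row=15, L[15]='B', prepend. Next row=LF[15]=4
  step 17: row=4, L[4]='b', prepend. Next row=LF[4]=12
  step 18: row=12, L[12]='a', prepend. Next row=LF[12]=10
  step 19: row=10, L[10]='E', prepend. Next row=LF[10]=7
Reversed output: EabBcBCbeBDabdEdAa$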